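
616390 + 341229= 957619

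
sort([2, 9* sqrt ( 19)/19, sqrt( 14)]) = [2,9*sqrt(19) /19,sqrt( 14 ) ]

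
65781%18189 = 11214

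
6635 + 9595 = 16230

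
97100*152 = 14759200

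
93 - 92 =1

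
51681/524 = 51681/524 =98.63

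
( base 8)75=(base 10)61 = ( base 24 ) 2D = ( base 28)25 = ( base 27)27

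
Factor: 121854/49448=69/28 = 2^( - 2)* 3^1 * 7^( - 1 )* 23^1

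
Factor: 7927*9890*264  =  20697079920= 2^4 * 3^1*5^1  *11^1*23^1*43^1*7927^1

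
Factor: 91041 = 3^1*30347^1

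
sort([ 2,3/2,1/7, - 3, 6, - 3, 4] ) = [-3, - 3, 1/7, 3/2, 2, 4, 6 ] 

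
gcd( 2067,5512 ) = 689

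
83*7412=615196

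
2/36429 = 2/36429 = 0.00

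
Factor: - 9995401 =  - 13^1*29^1*26513^1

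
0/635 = 0 = 0.00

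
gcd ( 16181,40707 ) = 1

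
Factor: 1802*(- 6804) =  - 2^3*3^5*7^1*17^1*53^1 = - 12260808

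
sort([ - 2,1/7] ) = [ - 2 , 1/7]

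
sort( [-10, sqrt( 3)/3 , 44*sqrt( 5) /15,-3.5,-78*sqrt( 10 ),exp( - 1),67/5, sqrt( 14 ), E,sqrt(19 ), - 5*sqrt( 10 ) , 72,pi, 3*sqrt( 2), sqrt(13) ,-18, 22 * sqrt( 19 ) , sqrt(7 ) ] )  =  [ - 78*sqrt( 10 ), - 18, - 5*sqrt(  10 ) ,-10, - 3.5, exp(  -  1 ), sqrt( 3 )/3,sqrt( 7),E, pi,  sqrt( 13 ), sqrt( 14),3*sqrt ( 2),sqrt( 19 ), 44*sqrt( 5) /15, 67/5,72,22*sqrt( 19)]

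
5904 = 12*492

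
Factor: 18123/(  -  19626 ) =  - 2^ ( - 1) *7^1*863^1*3271^( - 1 ) = - 6041/6542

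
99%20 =19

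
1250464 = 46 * 27184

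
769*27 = 20763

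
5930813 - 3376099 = 2554714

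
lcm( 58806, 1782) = 58806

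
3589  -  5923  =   - 2334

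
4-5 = -1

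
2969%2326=643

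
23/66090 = 23/66090= 0.00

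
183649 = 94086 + 89563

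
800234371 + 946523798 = 1746758169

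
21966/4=10983/2= 5491.50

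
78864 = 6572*12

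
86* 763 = 65618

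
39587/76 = 520 + 67/76 = 520.88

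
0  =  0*4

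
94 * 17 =1598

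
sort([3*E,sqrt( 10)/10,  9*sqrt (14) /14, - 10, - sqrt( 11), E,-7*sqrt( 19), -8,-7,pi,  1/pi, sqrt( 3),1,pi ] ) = [ - 7 * sqrt( 19), - 10, - 8, - 7, - sqrt( 11), sqrt( 10) /10,1/pi,1,sqrt( 3 ), 9*sqrt( 14) /14,E, pi,pi, 3*E]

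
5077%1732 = 1613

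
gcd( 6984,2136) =24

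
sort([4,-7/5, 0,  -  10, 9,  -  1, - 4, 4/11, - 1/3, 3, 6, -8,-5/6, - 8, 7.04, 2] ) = [  -  10, - 8, - 8,-4, - 7/5 ,-1,-5/6, - 1/3 , 0 , 4/11, 2,3,4, 6, 7.04,9 ] 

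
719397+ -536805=182592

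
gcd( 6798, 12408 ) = 66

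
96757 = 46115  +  50642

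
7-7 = 0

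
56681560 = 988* 57370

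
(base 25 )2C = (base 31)20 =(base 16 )3e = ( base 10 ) 62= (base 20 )32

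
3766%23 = 17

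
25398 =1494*17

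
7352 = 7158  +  194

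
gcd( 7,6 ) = 1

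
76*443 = 33668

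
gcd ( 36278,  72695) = 1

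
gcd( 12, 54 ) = 6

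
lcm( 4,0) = 0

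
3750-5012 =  - 1262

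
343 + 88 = 431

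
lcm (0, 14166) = 0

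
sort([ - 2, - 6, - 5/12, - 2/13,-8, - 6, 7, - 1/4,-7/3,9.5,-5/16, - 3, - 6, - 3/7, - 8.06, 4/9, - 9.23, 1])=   [  -  9.23, - 8.06, - 8, - 6, - 6,-6, - 3, - 7/3, - 2, - 3/7, - 5/12, - 5/16 ,  -  1/4 , - 2/13,4/9, 1, 7, 9.5 ] 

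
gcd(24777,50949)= 9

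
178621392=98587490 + 80033902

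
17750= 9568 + 8182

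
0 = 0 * 221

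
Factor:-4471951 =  - 11^1 * 103^1*3947^1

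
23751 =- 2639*( - 9 ) 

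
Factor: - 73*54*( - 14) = 55188= 2^2 * 3^3*7^1*73^1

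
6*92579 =555474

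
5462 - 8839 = -3377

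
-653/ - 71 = 653/71 = 9.20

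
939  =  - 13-  -  952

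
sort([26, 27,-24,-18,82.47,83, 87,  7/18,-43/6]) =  [ - 24, - 18,-43/6,  7/18,  26, 27,  82.47, 83,87] 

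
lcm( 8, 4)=8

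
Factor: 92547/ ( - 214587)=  - 7^1* 13^1*211^( - 1 ) = -91/211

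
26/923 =2/71 = 0.03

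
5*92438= 462190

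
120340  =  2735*44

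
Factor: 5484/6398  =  6/7 = 2^1*3^1 *7^( - 1 )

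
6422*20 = 128440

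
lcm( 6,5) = 30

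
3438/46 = 74 + 17/23 = 74.74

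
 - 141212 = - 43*3284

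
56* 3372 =188832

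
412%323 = 89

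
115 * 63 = 7245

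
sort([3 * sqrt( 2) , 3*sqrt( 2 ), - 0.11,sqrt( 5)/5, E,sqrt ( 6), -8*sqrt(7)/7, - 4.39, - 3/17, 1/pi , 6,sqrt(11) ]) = [- 4.39, - 8*sqrt (7)/7, - 3/17, - 0.11, 1/pi,sqrt ( 5)/5,sqrt( 6),E,sqrt(11),3*sqrt( 2 ), 3*sqrt(2),6 ]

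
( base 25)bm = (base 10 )297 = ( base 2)100101001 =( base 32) 99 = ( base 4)10221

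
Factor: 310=2^1*5^1* 31^1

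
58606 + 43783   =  102389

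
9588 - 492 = 9096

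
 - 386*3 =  - 1158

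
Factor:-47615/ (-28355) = 53^ (-1)*89^1 = 89/53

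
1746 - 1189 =557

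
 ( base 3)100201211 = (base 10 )7096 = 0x1BB8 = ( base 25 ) B8L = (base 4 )1232320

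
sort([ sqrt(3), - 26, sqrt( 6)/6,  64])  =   [-26,sqrt( 6 ) /6, sqrt(3) , 64]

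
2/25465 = 2/25465 = 0.00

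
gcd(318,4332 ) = 6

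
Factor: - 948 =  - 2^2*3^1*79^1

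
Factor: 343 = 7^3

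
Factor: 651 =3^1*7^1*31^1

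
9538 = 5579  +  3959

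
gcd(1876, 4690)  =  938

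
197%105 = 92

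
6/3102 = 1/517 = 0.00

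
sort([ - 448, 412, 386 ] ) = [ - 448 , 386, 412] 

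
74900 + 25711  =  100611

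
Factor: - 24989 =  - 24989^1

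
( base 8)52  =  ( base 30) 1C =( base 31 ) 1b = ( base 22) 1k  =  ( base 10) 42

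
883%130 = 103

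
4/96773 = 4/96773 = 0.00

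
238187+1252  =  239439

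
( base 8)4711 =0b100111001001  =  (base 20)655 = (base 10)2505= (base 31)2ip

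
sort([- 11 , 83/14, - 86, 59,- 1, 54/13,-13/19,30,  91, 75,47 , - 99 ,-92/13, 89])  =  [-99, - 86, - 11,  -  92/13,  -  1,-13/19  ,  54/13,  83/14,30, 47, 59,75 , 89,91 ] 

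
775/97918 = 775/97918= 0.01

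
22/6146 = 11/3073 = 0.00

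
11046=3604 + 7442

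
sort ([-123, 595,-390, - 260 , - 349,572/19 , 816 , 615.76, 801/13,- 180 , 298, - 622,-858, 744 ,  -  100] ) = [-858, - 622, - 390 ,-349 ,-260 , - 180,-123, - 100, 572/19,801/13, 298,595,615.76 , 744, 816]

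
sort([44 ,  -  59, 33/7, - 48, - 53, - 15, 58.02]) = [ - 59, - 53, - 48  , - 15, 33/7, 44, 58.02 ] 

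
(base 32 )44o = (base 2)1000010011000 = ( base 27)5m9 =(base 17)ebf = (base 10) 4248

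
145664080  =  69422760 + 76241320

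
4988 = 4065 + 923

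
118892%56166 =6560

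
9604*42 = 403368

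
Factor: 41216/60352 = 2^2*7^1*41^ (-1 ) = 28/41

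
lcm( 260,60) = 780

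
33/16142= 33/16142 = 0.00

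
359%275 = 84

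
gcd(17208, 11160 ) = 72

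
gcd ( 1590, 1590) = 1590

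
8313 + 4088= 12401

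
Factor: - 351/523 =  - 3^3*13^1*523^( - 1 ) 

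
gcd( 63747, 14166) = 7083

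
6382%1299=1186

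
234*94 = 21996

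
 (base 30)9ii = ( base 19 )14id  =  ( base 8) 20722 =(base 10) 8658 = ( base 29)a8g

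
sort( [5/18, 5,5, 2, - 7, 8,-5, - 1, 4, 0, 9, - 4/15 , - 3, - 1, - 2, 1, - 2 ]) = [ - 7, - 5, - 3, - 2, - 2,-1, - 1, -4/15, 0,5/18,  1,2,4,5,  5 , 8, 9]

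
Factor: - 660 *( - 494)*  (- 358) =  - 2^4 * 3^1 * 5^1* 11^1*13^1*19^1 * 179^1 = -116722320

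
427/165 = 2 + 97/165 = 2.59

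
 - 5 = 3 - 8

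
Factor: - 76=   -  2^2*19^1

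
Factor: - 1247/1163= -29^1*43^1*1163^(- 1 ) 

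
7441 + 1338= 8779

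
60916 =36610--24306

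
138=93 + 45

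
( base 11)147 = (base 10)172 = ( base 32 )5C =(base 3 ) 20101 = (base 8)254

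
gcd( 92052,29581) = 1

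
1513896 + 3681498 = 5195394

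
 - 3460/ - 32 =865/8 = 108.12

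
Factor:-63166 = -2^1*31583^1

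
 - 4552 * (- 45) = 204840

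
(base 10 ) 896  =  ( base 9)1205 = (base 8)1600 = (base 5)12041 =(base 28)140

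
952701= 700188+252513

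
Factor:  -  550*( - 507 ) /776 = 139425/388 = 2^(  -  2 )*3^1 *5^2*11^1 * 13^2*97^( - 1 ) 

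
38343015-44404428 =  - 6061413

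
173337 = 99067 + 74270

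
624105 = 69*9045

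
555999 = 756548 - 200549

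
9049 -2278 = 6771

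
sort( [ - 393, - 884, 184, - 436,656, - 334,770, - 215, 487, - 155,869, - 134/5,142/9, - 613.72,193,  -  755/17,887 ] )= [ - 884,- 613.72, - 436,-393, - 334, - 215, - 155,-755/17 , -134/5, 142/9,184,193,487, 656,770, 869,887]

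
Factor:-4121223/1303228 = -2^( - 2 )*3^1*113^1*12157^1*325807^(-1)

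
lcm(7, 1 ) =7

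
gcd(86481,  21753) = 9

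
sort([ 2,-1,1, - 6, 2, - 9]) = [ - 9, - 6, -1, 1,2, 2 ]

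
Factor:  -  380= -2^2*5^1 *19^1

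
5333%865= 143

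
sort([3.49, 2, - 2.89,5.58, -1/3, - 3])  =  [-3,- 2.89, - 1/3,  2,3.49, 5.58] 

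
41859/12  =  3488  +  1/4 = 3488.25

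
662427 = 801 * 827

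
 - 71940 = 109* (-660 )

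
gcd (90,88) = 2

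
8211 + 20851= 29062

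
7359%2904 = 1551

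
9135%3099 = 2937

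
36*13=468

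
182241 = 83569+98672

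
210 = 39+171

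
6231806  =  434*14359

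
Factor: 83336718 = 2^1*3^1* 13889453^1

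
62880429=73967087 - 11086658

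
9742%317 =232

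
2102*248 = 521296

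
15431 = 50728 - 35297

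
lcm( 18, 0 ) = 0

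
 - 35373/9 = - 3931  +  2/3  =  - 3930.33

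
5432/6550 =2716/3275  =  0.83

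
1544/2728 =193/341 = 0.57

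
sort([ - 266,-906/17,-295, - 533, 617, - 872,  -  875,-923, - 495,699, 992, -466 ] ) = [ - 923 ,-875,- 872, - 533,  -  495,  -  466, - 295, - 266, - 906/17, 617,699, 992]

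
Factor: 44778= 2^1*3^1 * 17^1 * 439^1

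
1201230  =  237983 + 963247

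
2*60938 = 121876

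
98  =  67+31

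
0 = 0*4995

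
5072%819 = 158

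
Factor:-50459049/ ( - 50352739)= 3^2*5606561^1* 50352739^( -1)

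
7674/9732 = 1279/1622=0.79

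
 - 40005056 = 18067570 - 58072626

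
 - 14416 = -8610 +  -5806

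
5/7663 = 5/7663=0.00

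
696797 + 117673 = 814470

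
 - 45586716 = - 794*57414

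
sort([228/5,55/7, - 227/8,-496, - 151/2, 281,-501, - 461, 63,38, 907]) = [ - 501, - 496, - 461, - 151/2, - 227/8, 55/7, 38,  228/5,63, 281, 907 ]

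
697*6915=4819755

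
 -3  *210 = -630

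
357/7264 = 357/7264 =0.05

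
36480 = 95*384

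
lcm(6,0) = 0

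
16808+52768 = 69576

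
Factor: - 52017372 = -2^2*3^2*11^1*131357^1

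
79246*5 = 396230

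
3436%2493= 943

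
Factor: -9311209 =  -2141^1*4349^1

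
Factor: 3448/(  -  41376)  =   - 2^( - 2)*3^(-1 )  =  - 1/12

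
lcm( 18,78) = 234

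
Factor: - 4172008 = -2^3*59^1*8839^1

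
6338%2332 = 1674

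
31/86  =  31/86 = 0.36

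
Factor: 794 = 2^1*397^1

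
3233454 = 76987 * 42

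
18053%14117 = 3936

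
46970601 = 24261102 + 22709499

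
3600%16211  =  3600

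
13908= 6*2318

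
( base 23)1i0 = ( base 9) 1257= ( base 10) 943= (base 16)3af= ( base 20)273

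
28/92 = 7/23=0.30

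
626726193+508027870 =1134754063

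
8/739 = 8/739 = 0.01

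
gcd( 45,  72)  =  9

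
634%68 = 22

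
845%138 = 17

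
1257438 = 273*4606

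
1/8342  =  1/8342 = 0.00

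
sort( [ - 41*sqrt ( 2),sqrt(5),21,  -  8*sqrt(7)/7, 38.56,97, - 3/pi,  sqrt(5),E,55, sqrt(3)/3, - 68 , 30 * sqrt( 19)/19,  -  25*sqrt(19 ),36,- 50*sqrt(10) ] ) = [- 50*sqrt(10), - 25*sqrt( 19), - 68, - 41*sqrt(2), - 8*sqrt( 7) /7,-3/pi,  sqrt( 3)/3, sqrt(5 ),  sqrt(  5),E,30*sqrt( 19 ) /19,21,36,38.56, 55,97]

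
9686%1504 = 662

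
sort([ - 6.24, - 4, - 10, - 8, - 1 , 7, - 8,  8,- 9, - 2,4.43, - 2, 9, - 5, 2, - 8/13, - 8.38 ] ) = [ - 10, - 9,-8.38, - 8, - 8, - 6.24, - 5, - 4 , - 2,-2,- 1, - 8/13,2, 4.43, 7, 8,9 ]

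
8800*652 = 5737600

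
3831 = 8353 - 4522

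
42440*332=14090080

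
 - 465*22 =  - 10230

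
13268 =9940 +3328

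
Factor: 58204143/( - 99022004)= - 2^ (-2 )*3^3*31^1*69539^1 * 24755501^( - 1 ) 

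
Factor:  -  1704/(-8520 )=5^(  -  1 ) = 1/5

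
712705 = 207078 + 505627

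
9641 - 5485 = 4156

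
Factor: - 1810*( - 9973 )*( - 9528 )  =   - 171991166640 = -2^4*3^1*5^1*181^1*397^1*9973^1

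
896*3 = 2688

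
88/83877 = 88/83877 =0.00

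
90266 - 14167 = 76099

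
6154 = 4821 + 1333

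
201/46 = 201/46 = 4.37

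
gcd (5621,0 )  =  5621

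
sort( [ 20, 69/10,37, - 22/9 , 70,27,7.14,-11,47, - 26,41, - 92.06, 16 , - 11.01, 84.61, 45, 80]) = [ - 92.06, - 26,-11.01,  -  11,-22/9,69/10, 7.14,16,20,27,37, 41,  45, 47,70,80,84.61 ]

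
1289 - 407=882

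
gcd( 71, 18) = 1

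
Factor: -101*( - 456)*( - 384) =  - 2^10*3^2*19^1  *  101^1 = -17685504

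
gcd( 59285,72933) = 1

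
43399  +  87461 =130860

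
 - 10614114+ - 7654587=-18268701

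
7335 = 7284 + 51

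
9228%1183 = 947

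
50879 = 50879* 1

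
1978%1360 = 618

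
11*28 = 308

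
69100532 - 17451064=51649468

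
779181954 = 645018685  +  134163269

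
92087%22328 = 2775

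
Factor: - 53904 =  - 2^4*3^1 * 1123^1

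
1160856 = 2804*414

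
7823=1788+6035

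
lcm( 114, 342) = 342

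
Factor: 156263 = 307^1*509^1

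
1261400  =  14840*85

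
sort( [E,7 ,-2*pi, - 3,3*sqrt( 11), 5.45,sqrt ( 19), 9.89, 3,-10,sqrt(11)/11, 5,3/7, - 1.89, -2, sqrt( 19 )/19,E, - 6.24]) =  [ -10, - 2* pi, - 6.24,-3, - 2, - 1.89, sqrt( 19) /19, sqrt(11 )/11,  3/7,E, E,3,sqrt( 19), 5, 5.45, 7,9.89,3 * sqrt( 11) ]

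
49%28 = 21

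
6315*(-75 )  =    -  473625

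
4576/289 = 15+241/289 = 15.83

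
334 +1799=2133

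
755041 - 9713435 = -8958394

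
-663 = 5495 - 6158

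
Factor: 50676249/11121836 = 2^( - 2 ) *3^1*11^( - 3)* 13^1*19^1*2089^(-1 ) * 68389^1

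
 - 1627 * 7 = -11389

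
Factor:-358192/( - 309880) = 2^1*5^( - 1)*  127^( - 1)*367^1 =734/635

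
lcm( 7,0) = 0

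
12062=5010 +7052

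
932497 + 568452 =1500949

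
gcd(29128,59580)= 1324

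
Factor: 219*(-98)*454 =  - 2^2*3^1*7^2  *  73^1*227^1 = -9743748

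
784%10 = 4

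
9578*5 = 47890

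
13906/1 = 13906  =  13906.00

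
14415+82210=96625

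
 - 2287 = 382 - 2669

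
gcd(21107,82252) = 1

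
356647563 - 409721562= -53073999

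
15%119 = 15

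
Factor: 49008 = 2^4*3^1 * 1021^1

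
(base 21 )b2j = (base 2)1001100110000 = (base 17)ggg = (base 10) 4912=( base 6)34424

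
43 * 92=3956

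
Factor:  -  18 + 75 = 57=3^1*19^1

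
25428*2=50856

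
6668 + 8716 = 15384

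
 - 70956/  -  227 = 70956/227 = 312.58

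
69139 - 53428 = 15711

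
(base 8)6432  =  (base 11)257a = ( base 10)3354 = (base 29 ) 3SJ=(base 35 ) 2PT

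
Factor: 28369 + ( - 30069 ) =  - 2^2*5^2*17^1 =- 1700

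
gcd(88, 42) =2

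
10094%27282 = 10094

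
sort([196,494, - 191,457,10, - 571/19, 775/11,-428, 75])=[ - 428, - 191, - 571/19, 10,775/11, 75, 196,457, 494 ]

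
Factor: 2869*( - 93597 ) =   -  3^1*7^1  *  19^1*151^1*4457^1  =  - 268529793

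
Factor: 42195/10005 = 23^ ( - 1 )*97^1 = 97/23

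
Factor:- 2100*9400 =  - 19740000 = - 2^5*3^1 * 5^4*7^1*47^1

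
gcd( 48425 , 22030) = 5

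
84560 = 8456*10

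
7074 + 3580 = 10654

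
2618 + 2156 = 4774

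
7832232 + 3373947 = 11206179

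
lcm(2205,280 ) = 17640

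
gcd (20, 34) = 2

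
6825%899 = 532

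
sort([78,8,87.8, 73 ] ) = [ 8 , 73, 78, 87.8]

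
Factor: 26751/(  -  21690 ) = - 37/30 =- 2^( - 1)*3^(-1 )*5^ ( - 1)*37^1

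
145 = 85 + 60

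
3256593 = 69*47197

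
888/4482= 148/747=0.20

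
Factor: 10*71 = 2^1*5^1*71^1 = 710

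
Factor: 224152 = 2^3*28019^1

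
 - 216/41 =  -216/41 = -5.27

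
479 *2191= 1049489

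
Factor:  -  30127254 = - 2^1*3^1*5021209^1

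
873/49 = 17 + 40/49 = 17.82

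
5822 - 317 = 5505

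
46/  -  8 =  - 23/4 =-  5.75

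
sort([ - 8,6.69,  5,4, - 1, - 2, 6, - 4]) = [-8,  -  4,-2, - 1, 4 , 5,6, 6.69]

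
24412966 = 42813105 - 18400139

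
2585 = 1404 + 1181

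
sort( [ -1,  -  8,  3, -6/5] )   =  [ - 8, - 6/5, - 1, 3 ] 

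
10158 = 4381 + 5777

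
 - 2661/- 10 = 266 + 1/10 = 266.10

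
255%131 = 124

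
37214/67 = 37214/67 = 555.43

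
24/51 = 8/17  =  0.47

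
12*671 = 8052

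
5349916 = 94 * 56914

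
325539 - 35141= 290398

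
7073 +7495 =14568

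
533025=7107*75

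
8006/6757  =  8006/6757 = 1.18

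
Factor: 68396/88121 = 2^2* 11^( - 1 )*8011^( - 1 ) * 17099^1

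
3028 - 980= 2048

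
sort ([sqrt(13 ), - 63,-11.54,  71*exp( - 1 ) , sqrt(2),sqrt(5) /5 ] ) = [ - 63, - 11.54, sqrt(5) /5, sqrt( 2 ),sqrt(13), 71*exp( - 1 ) ]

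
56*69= 3864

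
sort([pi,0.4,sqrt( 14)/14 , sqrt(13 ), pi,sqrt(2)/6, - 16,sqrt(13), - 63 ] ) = [-63, - 16,  sqrt(2) /6,sqrt(14)/14, 0.4,pi,pi, sqrt(13 ), sqrt(13) ] 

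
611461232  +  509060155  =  1120521387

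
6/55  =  6/55 = 0.11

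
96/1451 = 96/1451 = 0.07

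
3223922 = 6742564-3518642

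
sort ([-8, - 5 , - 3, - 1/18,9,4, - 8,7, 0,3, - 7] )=[- 8,-8, - 7, - 5, - 3, - 1/18, 0 , 3 , 4,7,9] 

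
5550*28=155400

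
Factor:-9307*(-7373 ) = 68620511 = 41^1*73^1 * 101^1*227^1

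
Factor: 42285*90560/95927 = 3829329600/95927 = 2^6*3^1*5^2*13^(-1)*47^( - 1)*157^ (-1)*283^1*2819^1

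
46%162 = 46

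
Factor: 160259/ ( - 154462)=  - 857/826 = - 2^( - 1 )*7^( -1)*59^( - 1)*857^1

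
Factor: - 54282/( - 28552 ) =2^( - 2)*3^1*43^( - 1 )*109^1 = 327/172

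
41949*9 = 377541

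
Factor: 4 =2^2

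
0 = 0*261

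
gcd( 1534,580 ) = 2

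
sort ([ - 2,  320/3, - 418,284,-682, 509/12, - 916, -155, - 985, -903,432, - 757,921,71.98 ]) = [ - 985, - 916, - 903,-757, - 682,- 418, - 155, - 2, 509/12, 71.98, 320/3, 284, 432,  921 ]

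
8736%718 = 120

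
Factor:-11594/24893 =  - 2^1*17^1*73^(-1)=- 34/73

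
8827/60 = 147 + 7/60 = 147.12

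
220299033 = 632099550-411800517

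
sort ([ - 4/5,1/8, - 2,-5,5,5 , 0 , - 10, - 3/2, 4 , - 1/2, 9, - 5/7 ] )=[ - 10,  -  5, -2, -3/2, - 4/5,-5/7, -1/2 , 0 , 1/8, 4,5,  5, 9] 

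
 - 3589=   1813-5402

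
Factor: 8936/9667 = 2^3*7^( - 1)*1117^1*1381^(-1) 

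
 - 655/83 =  - 655/83 = - 7.89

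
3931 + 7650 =11581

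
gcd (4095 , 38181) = 39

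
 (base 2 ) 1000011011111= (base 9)5828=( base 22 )8K7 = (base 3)12220222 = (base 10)4319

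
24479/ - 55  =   - 24479/55=- 445.07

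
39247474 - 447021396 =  - 407773922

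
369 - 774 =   -  405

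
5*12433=62165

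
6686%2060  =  506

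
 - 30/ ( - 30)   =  1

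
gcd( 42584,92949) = 1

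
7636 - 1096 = 6540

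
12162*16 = 194592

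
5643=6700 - 1057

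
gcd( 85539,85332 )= 3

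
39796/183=217 + 85/183=217.46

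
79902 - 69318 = 10584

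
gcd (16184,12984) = 8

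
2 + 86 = 88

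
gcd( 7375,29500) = 7375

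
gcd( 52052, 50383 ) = 1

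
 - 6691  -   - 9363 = 2672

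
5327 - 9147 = -3820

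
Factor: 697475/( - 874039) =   -  5^2*23^1*443^( - 1 )*1213^1*1973^(-1 )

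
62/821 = 62/821 = 0.08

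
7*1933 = 13531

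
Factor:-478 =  - 2^1*239^1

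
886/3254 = 443/1627= 0.27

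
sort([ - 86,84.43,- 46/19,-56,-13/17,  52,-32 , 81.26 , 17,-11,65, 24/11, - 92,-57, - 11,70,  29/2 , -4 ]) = [-92, - 86,-57,-56,-32  ,-11,- 11, - 4, - 46/19,-13/17 , 24/11,29/2,17, 52,65,70,  81.26,  84.43 ] 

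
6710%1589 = 354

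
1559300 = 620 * 2515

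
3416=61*56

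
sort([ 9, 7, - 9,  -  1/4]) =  [ - 9, - 1/4, 7,9]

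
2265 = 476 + 1789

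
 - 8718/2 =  - 4359 = - 4359.00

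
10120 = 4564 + 5556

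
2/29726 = 1/14863 = 0.00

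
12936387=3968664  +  8967723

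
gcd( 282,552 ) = 6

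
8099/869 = 9 + 278/869 = 9.32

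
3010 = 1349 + 1661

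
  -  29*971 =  - 28159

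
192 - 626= - 434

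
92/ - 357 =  - 1 + 265/357 = - 0.26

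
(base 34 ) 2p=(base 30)33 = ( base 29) 36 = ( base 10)93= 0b1011101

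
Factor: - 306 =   -  2^1*3^2 * 17^1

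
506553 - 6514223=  - 6007670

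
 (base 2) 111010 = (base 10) 58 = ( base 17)37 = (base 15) 3D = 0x3A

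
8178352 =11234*728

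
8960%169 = 3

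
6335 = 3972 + 2363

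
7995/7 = 7995/7 = 1142.14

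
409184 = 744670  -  335486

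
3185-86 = 3099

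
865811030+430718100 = 1296529130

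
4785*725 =3469125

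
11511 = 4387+7124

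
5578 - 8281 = -2703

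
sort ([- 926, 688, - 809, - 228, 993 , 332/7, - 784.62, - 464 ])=[ - 926, - 809 , - 784.62, - 464, -228, 332/7,688 , 993] 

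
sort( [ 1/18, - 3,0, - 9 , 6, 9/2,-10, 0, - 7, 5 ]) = [ - 10 , - 9, -7 ,-3, 0 , 0, 1/18, 9/2,5, 6] 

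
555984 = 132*4212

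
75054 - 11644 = 63410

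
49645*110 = 5460950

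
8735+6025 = 14760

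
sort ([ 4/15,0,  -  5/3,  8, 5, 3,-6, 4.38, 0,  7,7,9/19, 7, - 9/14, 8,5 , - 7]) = [ - 7, - 6,  -  5/3, - 9/14, 0,  0, 4/15 , 9/19, 3,4.38,5,  5, 7, 7,7,8, 8]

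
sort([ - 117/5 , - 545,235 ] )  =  [-545, - 117/5  ,  235 ]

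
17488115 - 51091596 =  -  33603481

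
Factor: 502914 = 2^1* 3^1 * 79^1*1061^1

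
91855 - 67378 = 24477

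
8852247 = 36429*243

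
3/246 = 1/82  =  0.01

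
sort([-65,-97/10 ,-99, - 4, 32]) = [-99  ,- 65, - 97/10, -4,32]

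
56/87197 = 56/87197 = 0.00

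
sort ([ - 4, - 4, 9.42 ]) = [ - 4, -4,9.42]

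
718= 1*718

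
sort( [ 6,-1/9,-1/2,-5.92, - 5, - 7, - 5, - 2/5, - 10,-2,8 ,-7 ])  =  [ - 10, - 7,-7 , -5.92,-5,-5, - 2, - 1/2,  -  2/5, - 1/9,  6 , 8 ] 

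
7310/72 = 101 + 19/36  =  101.53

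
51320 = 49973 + 1347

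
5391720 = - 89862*(-60 )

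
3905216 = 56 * 69736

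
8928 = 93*96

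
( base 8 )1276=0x2BE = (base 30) nc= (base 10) 702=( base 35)K2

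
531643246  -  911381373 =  - 379738127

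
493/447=493/447 = 1.10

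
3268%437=209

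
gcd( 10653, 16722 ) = 3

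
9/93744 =1/10416  =  0.00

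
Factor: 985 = 5^1*197^1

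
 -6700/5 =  - 1340 = -  1340.00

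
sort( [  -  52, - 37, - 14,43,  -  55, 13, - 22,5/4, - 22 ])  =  [ - 55, - 52,  -  37,- 22,-22, - 14, 5/4,13,43]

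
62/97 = 62/97 = 0.64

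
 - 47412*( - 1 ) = 47412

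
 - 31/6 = - 31/6 = -5.17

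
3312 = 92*36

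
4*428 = 1712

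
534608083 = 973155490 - 438547407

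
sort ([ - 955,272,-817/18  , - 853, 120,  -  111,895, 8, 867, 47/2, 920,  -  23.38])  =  [ - 955, - 853,-111,-817/18,  -  23.38,8,47/2, 120, 272, 867, 895, 920]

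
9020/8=1127  +  1/2 = 1127.50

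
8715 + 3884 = 12599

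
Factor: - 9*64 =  -576 = - 2^6*3^2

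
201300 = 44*4575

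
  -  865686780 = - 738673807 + -127012973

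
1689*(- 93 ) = -157077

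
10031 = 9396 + 635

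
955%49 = 24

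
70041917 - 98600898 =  - 28558981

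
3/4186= 3/4186  =  0.00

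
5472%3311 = 2161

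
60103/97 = 619 + 60/97 = 619.62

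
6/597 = 2/199 = 0.01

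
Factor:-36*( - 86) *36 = 2^5*3^4 * 43^1 = 111456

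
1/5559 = 1/5559  =  0.00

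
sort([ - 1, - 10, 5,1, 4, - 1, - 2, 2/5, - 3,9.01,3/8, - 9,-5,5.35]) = [ - 10, - 9, - 5, - 3 , - 2 , - 1, - 1,3/8,2/5,1, 4,5,5.35,9.01]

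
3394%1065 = 199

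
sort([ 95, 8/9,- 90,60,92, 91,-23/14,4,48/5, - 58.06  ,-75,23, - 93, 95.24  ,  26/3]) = [ - 93, - 90, - 75,  -  58.06, - 23/14, 8/9,4,26/3,48/5, 23,  60,91,92, 95, 95.24] 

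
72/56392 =9/7049 = 0.00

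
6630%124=58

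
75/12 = 25/4 = 6.25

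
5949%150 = 99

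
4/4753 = 4/4753 = 0.00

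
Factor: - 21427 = -7^1*3061^1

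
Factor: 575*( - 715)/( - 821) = 5^3*11^1*13^1*23^1*821^( - 1) = 411125/821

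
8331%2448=987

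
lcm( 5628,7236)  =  50652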